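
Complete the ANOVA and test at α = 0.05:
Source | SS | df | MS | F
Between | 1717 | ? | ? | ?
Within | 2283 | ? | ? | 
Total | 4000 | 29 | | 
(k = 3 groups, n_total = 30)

df_between = 2, df_within = 27. MS_between = 858.5, MS_within = 84.56. F = 10.153, F_crit ≈ 3.354. Reject H₀.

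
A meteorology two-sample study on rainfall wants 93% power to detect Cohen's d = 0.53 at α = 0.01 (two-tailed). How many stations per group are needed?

z_{α/2} = 2.576, z_β = Φ⁻¹(0.93) = 1.476. For medium effect (d = 0.53): n per group = 2(z_{α/2} + z_β)²/d² = 2(2.576 + 1.476)²/0.53² = 116.9 → 117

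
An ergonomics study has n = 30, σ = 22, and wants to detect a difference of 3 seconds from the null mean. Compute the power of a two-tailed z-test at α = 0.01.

SE = σ/√n = 22/√30 = 4.017. Non-centrality λ = d/SE = 3/4.017 = 0.747. Power ≈ Φ(λ - z_{α/2}) = Φ(0.747 - 2.576) = Φ(-1.829) = 0.034.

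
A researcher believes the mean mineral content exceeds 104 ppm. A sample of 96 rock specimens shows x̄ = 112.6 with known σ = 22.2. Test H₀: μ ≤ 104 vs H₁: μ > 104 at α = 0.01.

z = 3.796. Critical value: 2.33. Reject H₀.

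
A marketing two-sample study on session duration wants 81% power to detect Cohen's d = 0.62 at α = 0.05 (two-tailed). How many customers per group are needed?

z_{α/2} = 1.96, z_β = Φ⁻¹(0.81) = 0.878. For medium effect (d = 0.62): n per group = 2(z_{α/2} + z_β)²/d² = 2(1.96 + 0.878)²/0.62² = 41.9 → 42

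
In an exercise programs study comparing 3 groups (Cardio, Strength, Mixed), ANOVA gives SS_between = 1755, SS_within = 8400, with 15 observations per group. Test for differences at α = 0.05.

df_between = 2, df_within = 42. F = MS_between/MS_within = 877.5/200.0 = 4.388. F_crit ≈ 3.22. Reject H₀. At least one mean differs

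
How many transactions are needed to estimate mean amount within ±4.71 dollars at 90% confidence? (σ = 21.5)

n = (z*σ/E)² = (1.645×21.5/4.71)² = 56.4 → n = 57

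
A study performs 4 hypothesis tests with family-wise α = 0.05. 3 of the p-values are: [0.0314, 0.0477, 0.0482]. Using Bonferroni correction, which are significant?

Bonferroni α = 0.05/4 = 0.0125. None of the given p-values are significant.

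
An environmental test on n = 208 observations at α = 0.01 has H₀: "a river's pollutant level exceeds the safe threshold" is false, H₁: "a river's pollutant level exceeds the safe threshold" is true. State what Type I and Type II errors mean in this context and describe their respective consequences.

Type I (false positive): concluding that a river's pollutant level exceeds the safe threshold when it is not — shutting down a compliant factory unnecessarily. Type II (false negative): failing to conclude that a river's pollutant level exceeds the safe threshold when it is — allowing unsafe pollution to continue. Which is costlier depends on domain priorities and is a judgement call rather than a statistical fact.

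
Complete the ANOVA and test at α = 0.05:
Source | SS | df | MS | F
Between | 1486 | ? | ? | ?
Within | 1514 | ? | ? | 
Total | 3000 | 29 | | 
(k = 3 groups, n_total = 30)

df_between = 2, df_within = 27. MS_between = 743.0, MS_within = 56.07. F = 13.25, F_crit ≈ 3.354. Reject H₀.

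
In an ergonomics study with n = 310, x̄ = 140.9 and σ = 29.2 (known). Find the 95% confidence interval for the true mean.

CI = x̄ ± z*(σ/√n) = 140.9 ± 1.96(29.2/√310) = 140.9 ± 3.25 = (137.65, 144.15)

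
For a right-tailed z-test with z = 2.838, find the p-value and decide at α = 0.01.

p = P(Z > 2.838) = 1 - Φ(2.838) ≈ 0.0023. Since p < 0.01, reject H₀ (significant) at α = 0.01.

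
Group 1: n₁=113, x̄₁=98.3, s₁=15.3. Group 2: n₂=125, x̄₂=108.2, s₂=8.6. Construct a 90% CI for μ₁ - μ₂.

Difference = -9.9. SE = √(15.3²/113 + 8.6²/125) = 1.632. CI = (-12.58, -7.22)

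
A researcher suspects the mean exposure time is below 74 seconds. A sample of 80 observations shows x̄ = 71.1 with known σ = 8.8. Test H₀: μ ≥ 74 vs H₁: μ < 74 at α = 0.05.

z = -2.948. Critical value: -1.645. Reject H₀.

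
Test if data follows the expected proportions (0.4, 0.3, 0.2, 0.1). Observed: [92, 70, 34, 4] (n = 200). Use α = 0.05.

Expected: [80.0, 60.0, 40.0, 20.0]. χ² = 17.167. df = 3, critical = 7.815. Reject H₀.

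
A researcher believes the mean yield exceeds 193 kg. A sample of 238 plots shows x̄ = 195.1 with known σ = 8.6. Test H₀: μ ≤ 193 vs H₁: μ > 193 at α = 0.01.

z = 3.767. Critical value: 2.33. Reject H₀.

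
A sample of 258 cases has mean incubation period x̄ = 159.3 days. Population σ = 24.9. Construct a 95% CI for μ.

CI = x̄ ± z*(σ/√n) = 159.3 ± 1.96(24.9/√258) = 159.3 ± 3.04 = (156.26, 162.34)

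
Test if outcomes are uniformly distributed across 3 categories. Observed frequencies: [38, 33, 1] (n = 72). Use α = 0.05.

Expected = 24 each. χ² = Σ(O-E)²/E = 33.583. df = 2, critical value = 5.991. Reject H₀.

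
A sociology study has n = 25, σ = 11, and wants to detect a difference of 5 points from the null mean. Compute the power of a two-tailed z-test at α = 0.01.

SE = σ/√n = 11/√25 = 2.2. Non-centrality λ = d/SE = 5/2.2 = 2.273. Power ≈ Φ(λ - z_{α/2}) = Φ(2.273 - 2.576) = Φ(-0.303) = 0.381.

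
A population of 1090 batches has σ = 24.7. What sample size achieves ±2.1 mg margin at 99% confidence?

Without FPC: n₀ = (2.576×24.7/2.1)² = 918.009. With FPC: n = n₀N/(n₀+N-1) = 498.6 → n = 499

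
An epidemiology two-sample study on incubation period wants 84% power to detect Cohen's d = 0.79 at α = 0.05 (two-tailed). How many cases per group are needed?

z_{α/2} = 1.96, z_β = Φ⁻¹(0.84) = 0.994. For medium effect (d = 0.79): n per group = 2(z_{α/2} + z_β)²/d² = 2(1.96 + 0.994)²/0.79² = 28.0 → 28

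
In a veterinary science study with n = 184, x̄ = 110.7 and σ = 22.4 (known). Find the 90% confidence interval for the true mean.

CI = x̄ ± z*(σ/√n) = 110.7 ± 1.645(22.4/√184) = 110.7 ± 2.72 = (107.98, 113.42)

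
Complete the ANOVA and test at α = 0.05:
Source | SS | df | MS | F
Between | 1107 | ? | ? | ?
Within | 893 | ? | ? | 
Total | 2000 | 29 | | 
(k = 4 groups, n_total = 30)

df_between = 3, df_within = 26. MS_between = 369.0, MS_within = 34.35. F = 10.744, F_crit ≈ 2.975. Reject H₀.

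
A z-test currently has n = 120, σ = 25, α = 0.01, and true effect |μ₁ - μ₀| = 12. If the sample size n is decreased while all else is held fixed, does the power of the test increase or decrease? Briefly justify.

Power decreases: a smaller n inflates the standard error σ/√n, pulling the sampling distribution under H₁ back toward the critical value.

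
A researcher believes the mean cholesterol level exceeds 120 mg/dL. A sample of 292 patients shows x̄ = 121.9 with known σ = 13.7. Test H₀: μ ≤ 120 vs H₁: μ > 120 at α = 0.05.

z = 2.37. Critical value: 1.645. Reject H₀.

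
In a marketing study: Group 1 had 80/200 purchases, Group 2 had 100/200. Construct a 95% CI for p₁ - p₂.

p̂₁ = 0.4, p̂₂ = 0.5. Difference = -0.1. CI = (-0.197, -0.003)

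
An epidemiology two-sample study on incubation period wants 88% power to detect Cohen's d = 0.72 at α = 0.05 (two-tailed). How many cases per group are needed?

z_{α/2} = 1.96, z_β = Φ⁻¹(0.88) = 1.175. For medium effect (d = 0.72): n per group = 2(z_{α/2} + z_β)²/d² = 2(1.96 + 1.175)²/0.72² = 37.9 → 38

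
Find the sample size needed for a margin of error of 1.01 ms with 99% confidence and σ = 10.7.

n = (z*σ/E)² = (2.576×10.7/1.01)² = 744.8 → n = 745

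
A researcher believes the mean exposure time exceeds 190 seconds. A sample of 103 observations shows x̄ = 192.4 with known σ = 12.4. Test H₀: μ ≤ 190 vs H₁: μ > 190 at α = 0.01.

z = 1.964. Critical value: 2.33. Fail to reject H₀.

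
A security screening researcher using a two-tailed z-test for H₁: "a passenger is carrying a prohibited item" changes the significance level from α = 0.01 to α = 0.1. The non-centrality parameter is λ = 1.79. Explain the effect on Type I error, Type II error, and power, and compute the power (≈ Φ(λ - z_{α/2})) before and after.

Increasing α from 0.01 to 0.1:
• Type I error rate increases (α is the Type I rate by definition).
• Critical value moves from z_{α/2} = 2.576 to 1.645, so power = Φ(λ - z_{α/2}) goes from Φ(1.79 - 2.576) = 0.216 to Φ(1.79 - 1.645) = 0.558.
• Type II error rate β = 1 - power therefore decreases (0.784 → 0.442).
Appropriate when false negatives are costly — here, letting a prohibited item through — security breach.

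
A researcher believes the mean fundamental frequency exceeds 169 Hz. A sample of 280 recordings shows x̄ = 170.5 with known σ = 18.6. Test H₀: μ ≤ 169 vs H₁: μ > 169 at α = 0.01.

z = 1.349. Critical value: 2.33. Fail to reject H₀.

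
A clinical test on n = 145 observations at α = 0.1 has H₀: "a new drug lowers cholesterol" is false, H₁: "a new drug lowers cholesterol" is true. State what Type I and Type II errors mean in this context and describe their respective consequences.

Type I (false positive): concluding that a new drug lowers cholesterol when it is not — approving an ineffective drug — patients take a useless medication and may skip effective alternatives. Type II (false negative): failing to conclude that a new drug lowers cholesterol when it is — shelving an effective drug — patients miss out on a treatment that would have helped. Which is costlier depends on domain priorities and is a judgement call rather than a statistical fact.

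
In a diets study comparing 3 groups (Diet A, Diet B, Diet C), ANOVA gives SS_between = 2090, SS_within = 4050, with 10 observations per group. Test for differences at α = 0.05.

df_between = 2, df_within = 27. F = MS_between/MS_within = 1045.0/150.0 = 6.967. F_crit ≈ 3.354. Reject H₀. At least one mean differs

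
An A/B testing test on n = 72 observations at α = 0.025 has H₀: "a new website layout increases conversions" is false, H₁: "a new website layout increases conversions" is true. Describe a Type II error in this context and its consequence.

Type II error: failing to reject H₀ when it is false — concluding that a new website layout increases conversions is not supported when in fact it is. Consequence: discarding a layout that would have improved conversions — lost revenue.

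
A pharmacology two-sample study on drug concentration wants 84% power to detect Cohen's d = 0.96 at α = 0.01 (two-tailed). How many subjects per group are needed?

z_{α/2} = 2.576, z_β = Φ⁻¹(0.84) = 0.994. For large effect (d = 0.96): n per group = 2(z_{α/2} + z_β)²/d² = 2(2.576 + 0.994)²/0.96² = 27.7 → 28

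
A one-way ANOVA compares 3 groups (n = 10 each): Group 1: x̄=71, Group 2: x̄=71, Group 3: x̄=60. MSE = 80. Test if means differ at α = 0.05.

Grand mean = 67.33. SS_between = 806.67, MS_between = 403.33. F = 5.042, F_crit ≈ 3.354. Reject H₀.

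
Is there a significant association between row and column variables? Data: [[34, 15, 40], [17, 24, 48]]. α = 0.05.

χ² = 8.471. df = 2, critical = 5.991. Reject H₀. Variables are dependent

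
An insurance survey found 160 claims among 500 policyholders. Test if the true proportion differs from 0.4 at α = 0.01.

p̂ = 0.32, p₀ = 0.4. z = (p̂ - p₀)/√(p₀(1-p₀)/n) = -3.651. Critical: ±2.576. Reject H₀.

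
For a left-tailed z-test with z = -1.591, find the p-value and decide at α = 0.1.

p = P(Z < -1.591) = Φ(-1.591) ≈ 0.0558. Since p < 0.1, reject H₀ (significant) at α = 0.1.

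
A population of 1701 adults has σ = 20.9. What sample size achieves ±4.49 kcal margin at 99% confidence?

Without FPC: n₀ = (2.576×20.9/4.49)² = 143.778. With FPC: n = n₀N/(n₀+N-1) = 132.6 → n = 133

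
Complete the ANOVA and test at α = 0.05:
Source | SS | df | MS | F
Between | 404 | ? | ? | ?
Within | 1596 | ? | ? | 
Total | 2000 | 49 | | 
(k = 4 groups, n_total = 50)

df_between = 3, df_within = 46. MS_between = 134.67, MS_within = 34.7. F = 3.881, F_crit ≈ 2.807. Reject H₀.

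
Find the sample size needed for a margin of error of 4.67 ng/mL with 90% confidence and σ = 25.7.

n = (z*σ/E)² = (1.645×25.7/4.67)² = 82.0 → n = 82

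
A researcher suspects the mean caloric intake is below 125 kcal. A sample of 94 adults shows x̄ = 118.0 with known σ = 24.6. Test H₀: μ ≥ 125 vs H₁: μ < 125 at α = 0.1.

z = -2.759. Critical value: -1.28. Reject H₀.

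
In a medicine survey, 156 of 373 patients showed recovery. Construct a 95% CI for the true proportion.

p̂ = 0.418. CI = p̂ ± z*√(p̂(1-p̂)/n) = (0.368, 0.468)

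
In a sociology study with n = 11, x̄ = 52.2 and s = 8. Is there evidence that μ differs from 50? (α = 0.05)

t = (x̄ - μ₀)/(s/√n) = (52.2 - 50)/(8/√11) = 0.912. df = 10, critical t = ±2.228. Fail to reject H₀.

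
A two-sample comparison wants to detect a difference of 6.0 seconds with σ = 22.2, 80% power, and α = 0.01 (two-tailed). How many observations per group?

n per group = 2(z_α/2 + z_β)²σ²/d² = 2×(2.576 + 0.84)²×22.2²/6.0² = 319.5 → n = 320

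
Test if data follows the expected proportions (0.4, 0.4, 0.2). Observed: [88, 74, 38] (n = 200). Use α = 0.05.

Expected: [80.0, 80.0, 40.0]. χ² = 1.35. df = 2, critical = 5.991. Fail to reject H₀.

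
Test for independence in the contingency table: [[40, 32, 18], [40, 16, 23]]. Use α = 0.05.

χ² = 5.249. df = 2, critical = 5.991. Fail to reject H₀. No evidence of dependence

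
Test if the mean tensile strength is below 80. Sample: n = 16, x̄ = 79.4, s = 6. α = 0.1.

t = (79.4 - 80)/(6/√16) = -0.4, df = 15. Critical t = -1.341. Fail to reject H₀.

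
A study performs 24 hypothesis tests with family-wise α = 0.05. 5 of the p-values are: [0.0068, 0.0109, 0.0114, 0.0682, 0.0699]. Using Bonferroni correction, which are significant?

Bonferroni α = 0.05/24 = 0.00208. None of the given p-values are significant.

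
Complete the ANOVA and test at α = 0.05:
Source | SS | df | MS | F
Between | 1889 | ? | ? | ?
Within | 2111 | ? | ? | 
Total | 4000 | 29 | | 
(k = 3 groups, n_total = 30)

df_between = 2, df_within = 27. MS_between = 944.5, MS_within = 78.19. F = 12.08, F_crit ≈ 3.354. Reject H₀.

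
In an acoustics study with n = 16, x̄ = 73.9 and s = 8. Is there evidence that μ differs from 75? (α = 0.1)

t = (x̄ - μ₀)/(s/√n) = (73.9 - 75)/(8/√16) = -0.55. df = 15, critical t = ±1.753. Fail to reject H₀.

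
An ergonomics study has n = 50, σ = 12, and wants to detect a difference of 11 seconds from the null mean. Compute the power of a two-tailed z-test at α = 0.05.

SE = σ/√n = 12/√50 = 1.697. Non-centrality λ = d/SE = 11/1.697 = 6.482. Power ≈ Φ(λ - z_{α/2}) = Φ(6.482 - 1.96) = Φ(4.522) = 1.0.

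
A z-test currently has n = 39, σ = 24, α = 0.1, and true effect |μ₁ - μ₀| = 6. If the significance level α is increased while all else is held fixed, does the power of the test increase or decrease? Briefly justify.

Power increases: a larger α lowers the critical value, so more of the H₁ sampling distribution falls in the rejection region.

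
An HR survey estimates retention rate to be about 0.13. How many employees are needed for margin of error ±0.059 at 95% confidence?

n = z²p(1-p)/E² = 1.96²×0.13×0.87/0.059² = 124.8 → n = 125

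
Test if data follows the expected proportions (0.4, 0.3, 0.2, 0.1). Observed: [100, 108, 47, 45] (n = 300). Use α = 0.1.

Expected: [120.0, 90.0, 60.0, 30.0]. χ² = 17.25. df = 3, critical = 6.251. Reject H₀.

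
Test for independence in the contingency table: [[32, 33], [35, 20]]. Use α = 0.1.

χ² = 2.507. df = 1, critical = 2.706. Fail to reject H₀. No evidence of dependence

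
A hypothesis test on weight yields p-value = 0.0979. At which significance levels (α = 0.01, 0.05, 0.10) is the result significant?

p = 0.0979. Significant at: α = 0.1.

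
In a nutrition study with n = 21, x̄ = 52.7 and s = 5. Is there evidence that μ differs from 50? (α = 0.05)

t = (x̄ - μ₀)/(s/√n) = (52.7 - 50)/(5/√21) = 2.475. df = 20, critical t = ±2.086. Reject H₀.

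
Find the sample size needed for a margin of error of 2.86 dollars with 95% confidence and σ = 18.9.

n = (z*σ/E)² = (1.96×18.9/2.86)² = 167.8 → n = 168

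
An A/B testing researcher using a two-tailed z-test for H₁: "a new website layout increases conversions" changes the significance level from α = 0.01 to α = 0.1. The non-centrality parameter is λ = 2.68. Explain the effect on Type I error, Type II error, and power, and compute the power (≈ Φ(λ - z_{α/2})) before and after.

Increasing α from 0.01 to 0.1:
• Type I error rate increases (α is the Type I rate by definition).
• Critical value moves from z_{α/2} = 2.576 to 1.645, so power = Φ(λ - z_{α/2}) goes from Φ(2.68 - 2.576) = 0.541 to Φ(2.68 - 1.645) = 0.85.
• Type II error rate β = 1 - power therefore decreases (0.459 → 0.15).
Appropriate when false negatives are costly — here, discarding a layout that would have improved conversions — lost revenue.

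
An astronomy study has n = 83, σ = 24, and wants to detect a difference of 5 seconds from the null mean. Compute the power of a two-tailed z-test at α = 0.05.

SE = σ/√n = 24/√83 = 2.634. Non-centrality λ = d/SE = 5/2.634 = 1.898. Power ≈ Φ(λ - z_{α/2}) = Φ(1.898 - 1.96) = Φ(-0.062) = 0.475.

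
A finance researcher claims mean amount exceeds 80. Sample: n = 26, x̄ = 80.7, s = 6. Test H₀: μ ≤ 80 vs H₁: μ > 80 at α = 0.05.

t = (80.7 - 80)/(6/√26) = 0.595, df = 25. Critical t = 1.708. Fail to reject H₀.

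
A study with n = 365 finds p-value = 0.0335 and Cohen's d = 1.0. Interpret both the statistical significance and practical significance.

Statistically significant (p = 0.0335 < 0.05). Cohen's d = 1.0 indicates a large effect size. Both statistical and practical significance should be considered.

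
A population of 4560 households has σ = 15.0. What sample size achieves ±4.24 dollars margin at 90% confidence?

Without FPC: n₀ = (1.645×15.0/4.24)² = 33.867. With FPC: n = n₀N/(n₀+N-1) = 33.6 → n = 34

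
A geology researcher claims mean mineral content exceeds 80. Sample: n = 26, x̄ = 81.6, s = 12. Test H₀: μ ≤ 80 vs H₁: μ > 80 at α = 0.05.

t = (81.6 - 80)/(12/√26) = 0.68, df = 25. Critical t = 1.708. Fail to reject H₀.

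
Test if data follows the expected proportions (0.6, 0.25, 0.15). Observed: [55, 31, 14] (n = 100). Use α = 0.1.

Expected: [60.0, 25.0, 15.0]. χ² = 1.923. df = 2, critical = 4.605. Fail to reject H₀.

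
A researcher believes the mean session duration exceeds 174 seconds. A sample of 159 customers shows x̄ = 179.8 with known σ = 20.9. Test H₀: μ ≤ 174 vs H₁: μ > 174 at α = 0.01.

z = 3.499. Critical value: 2.33. Reject H₀.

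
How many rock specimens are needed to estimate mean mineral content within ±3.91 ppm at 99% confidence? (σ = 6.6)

n = (z*σ/E)² = (2.576×6.6/3.91)² = 18.9 → n = 19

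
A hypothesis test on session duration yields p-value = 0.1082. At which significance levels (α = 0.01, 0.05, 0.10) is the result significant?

p = 0.1082. Not significant at any of the given levels.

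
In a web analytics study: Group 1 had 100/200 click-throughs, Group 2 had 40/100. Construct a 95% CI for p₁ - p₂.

p̂₁ = 0.5, p̂₂ = 0.4. Difference = 0.1. CI = (-0.018, 0.218)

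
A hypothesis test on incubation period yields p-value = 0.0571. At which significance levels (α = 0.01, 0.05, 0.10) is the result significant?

p = 0.0571. Significant at: α = 0.1.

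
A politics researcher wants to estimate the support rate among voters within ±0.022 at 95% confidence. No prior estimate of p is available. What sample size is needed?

Conservative approach: use p = 0.5 (maximizes p(1-p) = 0.25). n = z²(0.25)/E² = 1.96²×0.25/0.022² = 1984.3 → n = 1985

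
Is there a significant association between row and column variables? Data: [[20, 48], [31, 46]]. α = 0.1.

χ² = 1.864. df = 1, critical = 2.706. Fail to reject H₀. No evidence of dependence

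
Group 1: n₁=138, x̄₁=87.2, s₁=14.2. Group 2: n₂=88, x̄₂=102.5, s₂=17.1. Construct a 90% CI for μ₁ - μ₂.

Difference = -15.3. SE = √(14.2²/138 + 17.1²/88) = 2.187. CI = (-18.9, -11.7)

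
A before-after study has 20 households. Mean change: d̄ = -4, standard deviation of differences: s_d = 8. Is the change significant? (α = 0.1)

t = d̄/(s_d/√n) = -4/(8/√20) = -2.236. df = 19, critical t = ±1.729. Reject H₀.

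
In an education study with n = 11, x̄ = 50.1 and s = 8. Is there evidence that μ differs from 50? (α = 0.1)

t = (x̄ - μ₀)/(s/√n) = (50.1 - 50)/(8/√11) = 0.041. df = 10, critical t = ±1.812. Fail to reject H₀.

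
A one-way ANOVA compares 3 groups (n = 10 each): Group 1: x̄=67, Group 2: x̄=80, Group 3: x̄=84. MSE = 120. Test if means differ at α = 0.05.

Grand mean = 77.0. SS_between = 1580.0, MS_between = 790.0. F = 6.583, F_crit ≈ 3.354. Reject H₀.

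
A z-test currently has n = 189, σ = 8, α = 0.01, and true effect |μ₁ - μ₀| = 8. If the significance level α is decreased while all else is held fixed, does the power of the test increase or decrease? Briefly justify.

Power decreases: a smaller α raises the critical value, so less of the H₁ sampling distribution falls in the rejection region.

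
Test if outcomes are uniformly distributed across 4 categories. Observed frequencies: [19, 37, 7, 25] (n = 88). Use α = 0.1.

Expected = 22 each. χ² = Σ(O-E)²/E = 21.273. df = 3, critical value = 6.251. Reject H₀.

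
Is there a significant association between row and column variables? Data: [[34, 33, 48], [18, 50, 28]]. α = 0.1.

χ² = 12.055. df = 2, critical = 4.605. Reject H₀. Variables are dependent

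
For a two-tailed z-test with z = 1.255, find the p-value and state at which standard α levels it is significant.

p = 2·P(Z > |1.255|) = 2·(1 - Φ(1.255)) ≈ 0.2095. Not significant at any standard level.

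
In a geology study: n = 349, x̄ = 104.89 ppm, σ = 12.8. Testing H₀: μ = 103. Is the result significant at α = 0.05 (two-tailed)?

z = (104.89 - 103)/(12.8/√349) = 2.758. Since |z| > 1.96, significant at α = 0.05.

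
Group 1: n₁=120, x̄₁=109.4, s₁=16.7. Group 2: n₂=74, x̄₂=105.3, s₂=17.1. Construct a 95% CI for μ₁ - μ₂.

Difference = 4.1. SE = √(16.7²/120 + 17.1²/74) = 2.505. CI = (-0.81, 9.01)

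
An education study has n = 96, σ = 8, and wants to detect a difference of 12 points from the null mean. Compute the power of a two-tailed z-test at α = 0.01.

SE = σ/√n = 8/√96 = 0.816. Non-centrality λ = d/SE = 12/0.816 = 14.697. Power ≈ Φ(λ - z_{α/2}) = Φ(14.697 - 2.576) = Φ(12.121) = 1.0.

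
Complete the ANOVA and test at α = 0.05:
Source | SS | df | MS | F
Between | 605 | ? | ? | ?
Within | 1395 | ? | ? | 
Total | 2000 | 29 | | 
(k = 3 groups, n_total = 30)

df_between = 2, df_within = 27. MS_between = 302.5, MS_within = 51.67. F = 5.855, F_crit ≈ 3.354. Reject H₀.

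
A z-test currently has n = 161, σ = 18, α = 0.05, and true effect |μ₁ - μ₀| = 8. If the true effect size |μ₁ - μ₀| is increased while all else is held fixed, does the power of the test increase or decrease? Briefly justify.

Power increases: a larger true effect increases the non-centrality λ = |μ₁ - μ₀|/(σ/√n).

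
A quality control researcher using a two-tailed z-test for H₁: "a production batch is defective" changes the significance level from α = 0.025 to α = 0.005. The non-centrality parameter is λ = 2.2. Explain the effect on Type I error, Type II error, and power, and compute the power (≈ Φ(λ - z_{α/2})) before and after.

Decreasing α from 0.025 to 0.005:
• Type I error rate decreases (α is the Type I rate by definition).
• Critical value moves from z_{α/2} = 2.241 to 2.807, so power = Φ(λ - z_{α/2}) goes from Φ(2.2 - 2.241) = 0.484 to Φ(2.2 - 2.807) = 0.272.
• Type II error rate β = 1 - power therefore increases (0.516 → 0.728).
Appropriate when false positives are costly — here, scrapping a good batch — wasted material and cost for no reason.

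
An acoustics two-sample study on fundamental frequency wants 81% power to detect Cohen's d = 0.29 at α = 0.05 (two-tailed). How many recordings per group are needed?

z_{α/2} = 1.96, z_β = Φ⁻¹(0.81) = 0.878. For small effect (d = 0.29): n per group = 2(z_{α/2} + z_β)²/d² = 2(1.96 + 0.878)²/0.29² = 191.5 → 192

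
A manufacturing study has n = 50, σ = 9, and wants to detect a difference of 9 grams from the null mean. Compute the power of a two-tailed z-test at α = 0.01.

SE = σ/√n = 9/√50 = 1.273. Non-centrality λ = d/SE = 9/1.273 = 7.071. Power ≈ Φ(λ - z_{α/2}) = Φ(7.071 - 2.576) = Φ(4.495) = 1.0.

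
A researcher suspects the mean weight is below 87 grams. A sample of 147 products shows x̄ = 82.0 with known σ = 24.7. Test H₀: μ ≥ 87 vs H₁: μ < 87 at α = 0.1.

z = -2.454. Critical value: -1.28. Reject H₀.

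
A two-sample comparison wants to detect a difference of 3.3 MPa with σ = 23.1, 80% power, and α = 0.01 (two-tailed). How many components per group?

n per group = 2(z_α/2 + z_β)²σ²/d² = 2×(2.576 + 0.84)²×23.1²/3.3² = 1143.6 → n = 1144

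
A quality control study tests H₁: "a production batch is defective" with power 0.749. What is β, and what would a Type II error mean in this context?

β = 1 - power = 1 - 0.749 = 0.251. A Type II error is failing to reject H₀ when H₀ is false (false negative) — here, failing to conclude that a production batch is defective when in fact it is true. Consequence: shipping a defective batch — faulty products reach customers.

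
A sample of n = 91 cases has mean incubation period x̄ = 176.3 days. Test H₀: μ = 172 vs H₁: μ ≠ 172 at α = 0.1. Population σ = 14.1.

z = (x̄ - μ₀)/(σ/√n) = (176.3 - 172)/(14.1/√91) = 2.909. Critical value: ±1.645. Since |2.909| > 1.645, Reject H₀.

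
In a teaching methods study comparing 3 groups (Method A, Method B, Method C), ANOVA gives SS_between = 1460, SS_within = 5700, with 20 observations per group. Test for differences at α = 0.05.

df_between = 2, df_within = 57. F = MS_between/MS_within = 730.0/100.0 = 7.3. F_crit ≈ 3.159. Reject H₀. At least one mean differs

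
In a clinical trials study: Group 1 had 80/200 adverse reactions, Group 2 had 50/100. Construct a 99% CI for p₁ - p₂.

p̂₁ = 0.4, p̂₂ = 0.5. Difference = -0.1. CI = (-0.257, 0.057)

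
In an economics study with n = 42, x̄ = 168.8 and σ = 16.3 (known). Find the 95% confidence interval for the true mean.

CI = x̄ ± z*(σ/√n) = 168.8 ± 1.96(16.3/√42) = 168.8 ± 4.93 = (163.87, 173.73)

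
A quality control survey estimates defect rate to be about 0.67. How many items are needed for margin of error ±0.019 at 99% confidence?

n = z²p(1-p)/E² = 2.576²×0.67×0.33/0.019² = 4064.2 → n = 4065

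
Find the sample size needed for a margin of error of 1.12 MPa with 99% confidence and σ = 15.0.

n = (z*σ/E)² = (2.576×15.0/1.12)² = 1190.2 → n = 1191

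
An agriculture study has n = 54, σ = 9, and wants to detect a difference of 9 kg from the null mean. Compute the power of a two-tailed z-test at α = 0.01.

SE = σ/√n = 9/√54 = 1.225. Non-centrality λ = d/SE = 9/1.225 = 7.348. Power ≈ Φ(λ - z_{α/2}) = Φ(7.348 - 2.576) = Φ(4.772) = 1.0.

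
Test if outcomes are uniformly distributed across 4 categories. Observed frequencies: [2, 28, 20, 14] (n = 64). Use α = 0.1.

Expected = 16 each. χ² = Σ(O-E)²/E = 22.5. df = 3, critical value = 6.251. Reject H₀.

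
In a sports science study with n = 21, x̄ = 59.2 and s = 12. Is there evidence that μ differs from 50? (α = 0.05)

t = (x̄ - μ₀)/(s/√n) = (59.2 - 50)/(12/√21) = 3.513. df = 20, critical t = ±2.086. Reject H₀.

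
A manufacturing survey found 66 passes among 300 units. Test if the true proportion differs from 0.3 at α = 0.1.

p̂ = 0.22, p₀ = 0.3. z = (p̂ - p₀)/√(p₀(1-p₀)/n) = -3.024. Critical: ±1.645. Reject H₀.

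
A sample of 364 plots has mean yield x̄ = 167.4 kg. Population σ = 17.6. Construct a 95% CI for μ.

CI = x̄ ± z*(σ/√n) = 167.4 ± 1.96(17.6/√364) = 167.4 ± 1.81 = (165.59, 169.21)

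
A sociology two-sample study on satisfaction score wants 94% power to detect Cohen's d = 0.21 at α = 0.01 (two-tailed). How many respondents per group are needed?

z_{α/2} = 2.576, z_β = Φ⁻¹(0.94) = 1.555. For small effect (d = 0.21): n per group = 2(z_{α/2} + z_β)²/d² = 2(2.576 + 1.555)²/0.21² = 773.9 → 774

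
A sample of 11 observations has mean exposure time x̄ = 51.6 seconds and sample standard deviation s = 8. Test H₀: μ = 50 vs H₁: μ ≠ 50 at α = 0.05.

t = (x̄ - μ₀)/(s/√n) = (51.6 - 50)/(8/√11) = 0.663. df = 10, critical t = ±2.228. Fail to reject H₀.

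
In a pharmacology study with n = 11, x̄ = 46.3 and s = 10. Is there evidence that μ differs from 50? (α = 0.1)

t = (x̄ - μ₀)/(s/√n) = (46.3 - 50)/(10/√11) = -1.227. df = 10, critical t = ±1.812. Fail to reject H₀.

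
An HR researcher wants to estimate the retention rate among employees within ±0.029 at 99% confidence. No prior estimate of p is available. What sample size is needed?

Conservative approach: use p = 0.5 (maximizes p(1-p) = 0.25). n = z²(0.25)/E² = 2.576²×0.25/0.029² = 1972.6 → n = 1973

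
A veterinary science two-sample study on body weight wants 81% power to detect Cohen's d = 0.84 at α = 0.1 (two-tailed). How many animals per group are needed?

z_{α/2} = 1.645, z_β = Φ⁻¹(0.81) = 0.878. For large effect (d = 0.84): n per group = 2(z_{α/2} + z_β)²/d² = 2(1.645 + 0.878)²/0.84² = 18.04 → 19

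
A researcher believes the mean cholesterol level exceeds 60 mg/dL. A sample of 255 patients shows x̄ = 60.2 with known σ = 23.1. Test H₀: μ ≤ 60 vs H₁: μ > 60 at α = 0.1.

z = 0.138. Critical value: 1.28. Fail to reject H₀.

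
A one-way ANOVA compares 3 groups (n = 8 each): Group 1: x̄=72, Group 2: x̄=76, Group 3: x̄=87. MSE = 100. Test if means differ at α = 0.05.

Grand mean = 78.33. SS_between = 965.33, MS_between = 482.67. F = 4.827, F_crit ≈ 3.467. Reject H₀.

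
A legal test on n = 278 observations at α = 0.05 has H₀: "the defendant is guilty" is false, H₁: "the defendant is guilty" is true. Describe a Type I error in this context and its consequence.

Type I error: rejecting H₀ when it is true — concluding that the defendant is guilty when in fact it is not. Consequence: convicting an innocent person.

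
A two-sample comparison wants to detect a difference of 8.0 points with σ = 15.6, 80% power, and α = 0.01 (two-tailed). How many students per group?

n per group = 2(z_α/2 + z_β)²σ²/d² = 2×(2.576 + 0.84)²×15.6²/8.0² = 88.7 → n = 89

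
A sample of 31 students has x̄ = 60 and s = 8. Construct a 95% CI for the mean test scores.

CI = x̄ ± t*(s/√n) = 60 ± 2.042(8/√31) = (57.07, 62.93)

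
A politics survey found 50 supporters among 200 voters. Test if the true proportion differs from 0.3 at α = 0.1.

p̂ = 0.25, p₀ = 0.3. z = (p̂ - p₀)/√(p₀(1-p₀)/n) = -1.543. Critical: ±1.645. Fail to reject H₀.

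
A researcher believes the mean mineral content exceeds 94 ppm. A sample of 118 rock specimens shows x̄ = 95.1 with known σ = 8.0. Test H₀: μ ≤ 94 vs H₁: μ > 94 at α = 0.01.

z = 1.494. Critical value: 2.33. Fail to reject H₀.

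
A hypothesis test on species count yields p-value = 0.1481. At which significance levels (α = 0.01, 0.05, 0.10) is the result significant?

p = 0.1481. Not significant at any of the given levels.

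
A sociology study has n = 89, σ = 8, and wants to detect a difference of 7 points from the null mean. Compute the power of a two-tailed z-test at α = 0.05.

SE = σ/√n = 8/√89 = 0.848. Non-centrality λ = d/SE = 7/0.848 = 8.255. Power ≈ Φ(λ - z_{α/2}) = Φ(8.255 - 1.96) = Φ(6.295) = 1.0.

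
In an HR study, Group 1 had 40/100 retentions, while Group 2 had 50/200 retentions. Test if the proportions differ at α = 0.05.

p̂₁ = 0.4, p̂₂ = 0.25, pooled p̂ = 0.3. z = 2.673. Critical: ±1.96. Reject H₀.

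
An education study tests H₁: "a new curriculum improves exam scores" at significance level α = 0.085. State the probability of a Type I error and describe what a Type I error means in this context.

P(Type I error) = α = 0.085. A Type I error is rejecting H₀ when H₀ is actually true (false positive) — here, concluding that a new curriculum improves exam scores when in fact this is not the case. Consequence: adopting a curriculum that gives no real benefit — disruption for nothing.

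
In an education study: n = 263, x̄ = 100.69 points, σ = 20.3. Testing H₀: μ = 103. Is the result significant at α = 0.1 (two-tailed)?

z = (100.69 - 103)/(20.3/√263) = -1.845. Since |z| > 1.645, significant at α = 0.1.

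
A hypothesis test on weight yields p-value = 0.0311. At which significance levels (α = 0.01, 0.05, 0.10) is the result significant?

p = 0.0311. Significant at: α = 0.05, 0.1.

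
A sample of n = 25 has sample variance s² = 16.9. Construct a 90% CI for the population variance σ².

df = 24. χ²_{0.05} = 36.415, χ²_{0.95} = 13.848. CI for σ² = ((n-1)s²/χ²_{α/2}, (n-1)s²/χ²_{1-α/2}) = (24·16.9/36.415, 24·16.9/13.848) = (11.14, 29.29)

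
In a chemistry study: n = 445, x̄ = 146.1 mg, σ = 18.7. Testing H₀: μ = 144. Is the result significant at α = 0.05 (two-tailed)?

z = (146.1 - 144)/(18.7/√445) = 2.369. Since |z| > 1.96, significant at α = 0.05.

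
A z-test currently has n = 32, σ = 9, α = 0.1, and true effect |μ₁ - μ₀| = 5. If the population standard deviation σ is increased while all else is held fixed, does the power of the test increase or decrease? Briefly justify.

Power decreases: a larger σ inflates the standard error σ/√n, pulling the sampling distribution under H₁ back toward the critical value.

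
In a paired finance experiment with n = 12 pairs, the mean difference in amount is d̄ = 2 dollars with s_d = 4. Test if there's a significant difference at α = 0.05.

t = d̄/(s_d/√n) = 2/(4/√12) = 1.732. df = 11, critical t = ±2.201. Fail to reject H₀.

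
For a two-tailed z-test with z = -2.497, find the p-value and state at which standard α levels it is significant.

p = 2·P(Z > |-2.497|) = 2·(1 - Φ(2.497)) ≈ 0.0125. Significant at α = 0.1; Significant at α = 0.05.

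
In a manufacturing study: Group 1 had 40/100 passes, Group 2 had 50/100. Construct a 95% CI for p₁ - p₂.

p̂₁ = 0.4, p̂₂ = 0.5. Difference = -0.1. CI = (-0.237, 0.037)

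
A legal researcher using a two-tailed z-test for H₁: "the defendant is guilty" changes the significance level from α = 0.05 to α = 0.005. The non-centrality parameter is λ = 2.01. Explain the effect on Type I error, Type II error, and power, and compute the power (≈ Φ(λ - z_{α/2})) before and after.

Decreasing α from 0.05 to 0.005:
• Type I error rate decreases (α is the Type I rate by definition).
• Critical value moves from z_{α/2} = 1.96 to 2.807, so power = Φ(λ - z_{α/2}) goes from Φ(2.01 - 1.96) = 0.52 to Φ(2.01 - 2.807) = 0.213.
• Type II error rate β = 1 - power therefore increases (0.48 → 0.787).
Appropriate when false positives are costly — here, convicting an innocent person.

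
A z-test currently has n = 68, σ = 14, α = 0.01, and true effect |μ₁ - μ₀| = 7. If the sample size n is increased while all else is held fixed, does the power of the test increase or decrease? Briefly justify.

Power increases: a larger n shrinks the standard error σ/√n, moving the sampling distribution under H₁ further from the critical value.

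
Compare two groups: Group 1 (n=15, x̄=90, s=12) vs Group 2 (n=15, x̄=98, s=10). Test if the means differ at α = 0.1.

Pooled sp = 11.05. t = -1.984, df = 28. Critical t = ±1.701. Reject H₀.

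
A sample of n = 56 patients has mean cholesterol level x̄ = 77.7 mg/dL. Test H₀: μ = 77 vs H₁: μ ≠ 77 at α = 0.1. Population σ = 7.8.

z = (x̄ - μ₀)/(σ/√n) = (77.7 - 77)/(7.8/√56) = 0.672. Critical value: ±1.645. Since |0.672| ≤ 1.645, Fail to reject H₀.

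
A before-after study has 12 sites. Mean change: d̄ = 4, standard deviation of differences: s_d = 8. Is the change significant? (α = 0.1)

t = d̄/(s_d/√n) = 4/(8/√12) = 1.732. df = 11, critical t = ±1.796. Fail to reject H₀.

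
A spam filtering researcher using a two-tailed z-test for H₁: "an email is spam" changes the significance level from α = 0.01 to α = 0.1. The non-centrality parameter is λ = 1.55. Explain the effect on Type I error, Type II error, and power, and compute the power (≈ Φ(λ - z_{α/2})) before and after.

Increasing α from 0.01 to 0.1:
• Type I error rate increases (α is the Type I rate by definition).
• Critical value moves from z_{α/2} = 2.576 to 1.645, so power = Φ(λ - z_{α/2}) goes from Φ(1.55 - 2.576) = 0.152 to Φ(1.55 - 1.645) = 0.462.
• Type II error rate β = 1 - power therefore decreases (0.848 → 0.538).
Appropriate when false negatives are costly — here, a spam email lands in the inbox.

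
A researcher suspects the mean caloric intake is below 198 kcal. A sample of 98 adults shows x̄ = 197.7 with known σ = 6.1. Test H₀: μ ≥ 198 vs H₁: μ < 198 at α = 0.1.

z = -0.487. Critical value: -1.28. Fail to reject H₀.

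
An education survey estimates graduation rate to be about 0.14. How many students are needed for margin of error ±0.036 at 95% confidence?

n = z²p(1-p)/E² = 1.96²×0.14×0.86/0.036² = 356.9 → n = 357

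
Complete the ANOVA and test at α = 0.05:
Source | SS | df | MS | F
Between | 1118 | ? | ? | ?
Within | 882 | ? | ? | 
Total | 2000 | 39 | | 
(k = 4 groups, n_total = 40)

df_between = 3, df_within = 36. MS_between = 372.67, MS_within = 24.5. F = 15.211, F_crit ≈ 2.866. Reject H₀.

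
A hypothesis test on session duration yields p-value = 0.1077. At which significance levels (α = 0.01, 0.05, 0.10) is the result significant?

p = 0.1077. Not significant at any of the given levels.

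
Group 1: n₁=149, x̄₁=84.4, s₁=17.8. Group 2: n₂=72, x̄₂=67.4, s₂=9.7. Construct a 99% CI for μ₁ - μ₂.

Difference = 17.0. SE = √(17.8²/149 + 9.7²/72) = 1.853. CI = (12.23, 21.77)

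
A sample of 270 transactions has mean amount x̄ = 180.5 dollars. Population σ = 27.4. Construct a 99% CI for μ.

CI = x̄ ± z*(σ/√n) = 180.5 ± 2.576(27.4/√270) = 180.5 ± 4.3 = (176.2, 184.8)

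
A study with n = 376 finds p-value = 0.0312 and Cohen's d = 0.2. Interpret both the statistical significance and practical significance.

Statistically significant (p = 0.0312 < 0.05). Cohen's d = 0.2 indicates a small effect size. Both statistical and practical significance should be considered.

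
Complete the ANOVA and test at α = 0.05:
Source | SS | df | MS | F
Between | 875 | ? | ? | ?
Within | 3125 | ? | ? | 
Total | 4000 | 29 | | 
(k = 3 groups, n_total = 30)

df_between = 2, df_within = 27. MS_between = 437.5, MS_within = 115.74. F = 3.78, F_crit ≈ 3.354. Reject H₀.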